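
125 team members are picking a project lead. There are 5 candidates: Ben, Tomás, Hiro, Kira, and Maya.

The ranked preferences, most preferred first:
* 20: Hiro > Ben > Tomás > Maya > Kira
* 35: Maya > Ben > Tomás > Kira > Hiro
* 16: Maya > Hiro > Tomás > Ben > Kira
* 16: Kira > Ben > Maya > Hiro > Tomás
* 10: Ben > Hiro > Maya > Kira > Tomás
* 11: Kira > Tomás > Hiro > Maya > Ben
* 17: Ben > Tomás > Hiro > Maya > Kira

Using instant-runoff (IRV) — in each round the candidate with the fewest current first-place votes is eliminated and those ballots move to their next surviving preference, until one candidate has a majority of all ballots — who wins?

Ben

Round 1: Ben 27, Tomás 0, Hiro 20, Kira 27, Maya 51. Tomás eliminated.
Round 2: Ben 27, Hiro 20, Kira 27, Maya 51. Hiro eliminated.
Round 3: Ben 47, Kira 27, Maya 51. Kira eliminated.
Round 4: Ben 63, Maya 62. Ben has a majority (≥63).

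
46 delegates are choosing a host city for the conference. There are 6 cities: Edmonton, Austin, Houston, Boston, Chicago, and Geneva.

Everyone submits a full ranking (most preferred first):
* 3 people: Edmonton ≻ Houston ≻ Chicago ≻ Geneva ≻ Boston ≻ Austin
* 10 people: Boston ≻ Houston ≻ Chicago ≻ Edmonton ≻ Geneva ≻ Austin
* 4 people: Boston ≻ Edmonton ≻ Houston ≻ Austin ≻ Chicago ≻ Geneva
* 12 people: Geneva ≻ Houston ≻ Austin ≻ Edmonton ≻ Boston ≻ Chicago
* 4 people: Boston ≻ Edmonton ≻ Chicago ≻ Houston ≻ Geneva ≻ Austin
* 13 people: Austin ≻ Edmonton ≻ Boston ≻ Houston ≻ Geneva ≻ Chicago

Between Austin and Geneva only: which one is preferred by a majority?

Geneva

Austin is ranked above Geneva on 17 ballots; Geneva above Austin on 29.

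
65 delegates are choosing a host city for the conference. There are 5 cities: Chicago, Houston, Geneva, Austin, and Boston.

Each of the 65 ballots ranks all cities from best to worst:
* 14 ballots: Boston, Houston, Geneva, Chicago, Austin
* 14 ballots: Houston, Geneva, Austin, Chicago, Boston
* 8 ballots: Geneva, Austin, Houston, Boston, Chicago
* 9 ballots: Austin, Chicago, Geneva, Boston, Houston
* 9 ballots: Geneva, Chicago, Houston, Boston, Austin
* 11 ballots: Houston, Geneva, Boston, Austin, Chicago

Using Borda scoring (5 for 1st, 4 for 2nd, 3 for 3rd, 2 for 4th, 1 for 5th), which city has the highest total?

Chicago: 14×2 + 14×2 + 8×1 + 9×4 + 9×4 + 11×1 = 147
Houston: 14×4 + 14×5 + 8×3 + 9×1 + 9×3 + 11×5 = 241
Geneva: 14×3 + 14×4 + 8×5 + 9×3 + 9×5 + 11×4 = 254
Austin: 14×1 + 14×3 + 8×4 + 9×5 + 9×1 + 11×2 = 164
Boston: 14×5 + 14×1 + 8×2 + 9×2 + 9×2 + 11×3 = 169

Geneva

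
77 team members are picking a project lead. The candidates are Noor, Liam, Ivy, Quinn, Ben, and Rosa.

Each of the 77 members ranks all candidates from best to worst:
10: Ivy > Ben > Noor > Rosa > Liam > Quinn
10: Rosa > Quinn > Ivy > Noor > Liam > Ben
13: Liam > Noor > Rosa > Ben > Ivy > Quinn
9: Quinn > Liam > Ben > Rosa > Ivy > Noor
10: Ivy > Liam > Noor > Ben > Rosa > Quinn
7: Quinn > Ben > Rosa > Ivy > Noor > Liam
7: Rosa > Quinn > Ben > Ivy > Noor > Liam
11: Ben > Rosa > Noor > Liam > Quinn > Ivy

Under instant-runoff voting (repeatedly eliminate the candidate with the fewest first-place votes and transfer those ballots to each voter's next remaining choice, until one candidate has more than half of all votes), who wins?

Round 1: Noor 0, Liam 13, Ivy 20, Quinn 16, Ben 11, Rosa 17. Noor eliminated.
Round 2: Liam 13, Ivy 20, Quinn 16, Ben 11, Rosa 17. Ben eliminated.
Round 3: Liam 13, Ivy 20, Quinn 16, Rosa 28. Liam eliminated.
Round 4: Ivy 20, Quinn 16, Rosa 41. Rosa has a majority (≥39).

Rosa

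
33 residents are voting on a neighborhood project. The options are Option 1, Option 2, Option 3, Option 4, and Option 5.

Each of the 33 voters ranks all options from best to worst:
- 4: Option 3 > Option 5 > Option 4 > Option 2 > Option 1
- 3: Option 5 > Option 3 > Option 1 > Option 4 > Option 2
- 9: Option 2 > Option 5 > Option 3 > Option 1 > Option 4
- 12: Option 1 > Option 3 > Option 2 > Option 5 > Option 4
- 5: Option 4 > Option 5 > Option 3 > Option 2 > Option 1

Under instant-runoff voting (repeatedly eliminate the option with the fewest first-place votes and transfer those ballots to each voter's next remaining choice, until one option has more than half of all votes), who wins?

Round 1: Option 1 12, Option 2 9, Option 3 4, Option 4 5, Option 5 3. Option 5 eliminated.
Round 2: Option 1 12, Option 2 9, Option 3 7, Option 4 5. Option 4 eliminated.
Round 3: Option 1 12, Option 2 9, Option 3 12. Option 2 eliminated.
Round 4: Option 1 12, Option 3 21. Option 3 has a majority (≥17).

Option 3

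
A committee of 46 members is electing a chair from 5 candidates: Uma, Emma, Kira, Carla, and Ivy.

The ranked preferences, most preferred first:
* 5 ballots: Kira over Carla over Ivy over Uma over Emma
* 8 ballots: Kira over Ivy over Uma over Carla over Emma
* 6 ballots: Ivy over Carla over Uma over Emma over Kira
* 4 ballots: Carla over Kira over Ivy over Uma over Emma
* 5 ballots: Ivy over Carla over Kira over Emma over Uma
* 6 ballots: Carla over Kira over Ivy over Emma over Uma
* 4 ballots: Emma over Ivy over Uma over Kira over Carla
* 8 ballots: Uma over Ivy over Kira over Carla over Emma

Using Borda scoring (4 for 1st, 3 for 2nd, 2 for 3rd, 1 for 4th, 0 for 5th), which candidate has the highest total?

Uma: 5×1 + 8×2 + 6×2 + 4×1 + 5×0 + 6×0 + 4×2 + 8×4 = 77
Emma: 5×0 + 8×0 + 6×1 + 4×0 + 5×1 + 6×1 + 4×4 + 8×0 = 33
Kira: 5×4 + 8×4 + 6×0 + 4×3 + 5×2 + 6×3 + 4×1 + 8×2 = 112
Carla: 5×3 + 8×1 + 6×3 + 4×4 + 5×3 + 6×4 + 4×0 + 8×1 = 104
Ivy: 5×2 + 8×3 + 6×4 + 4×2 + 5×4 + 6×2 + 4×3 + 8×3 = 134

Ivy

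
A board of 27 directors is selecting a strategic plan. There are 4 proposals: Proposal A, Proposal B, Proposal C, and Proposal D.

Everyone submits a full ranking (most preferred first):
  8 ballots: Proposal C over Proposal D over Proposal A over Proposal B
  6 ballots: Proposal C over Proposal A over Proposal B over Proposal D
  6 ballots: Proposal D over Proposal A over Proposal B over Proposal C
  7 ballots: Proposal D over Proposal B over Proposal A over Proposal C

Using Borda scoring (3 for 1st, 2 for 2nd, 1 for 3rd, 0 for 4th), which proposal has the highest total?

Proposal A: 8×1 + 6×2 + 6×2 + 7×1 = 39
Proposal B: 8×0 + 6×1 + 6×1 + 7×2 = 26
Proposal C: 8×3 + 6×3 + 6×0 + 7×0 = 42
Proposal D: 8×2 + 6×0 + 6×3 + 7×3 = 55

Proposal D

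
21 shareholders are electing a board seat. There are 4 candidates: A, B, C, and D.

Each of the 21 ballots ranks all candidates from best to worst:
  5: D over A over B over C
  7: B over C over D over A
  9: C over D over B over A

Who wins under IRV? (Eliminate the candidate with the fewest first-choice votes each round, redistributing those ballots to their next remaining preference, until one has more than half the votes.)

B

Round 1: A 0, B 7, C 9, D 5. A eliminated.
Round 2: B 7, C 9, D 5. D eliminated.
Round 3: B 12, C 9. B has a majority (≥11).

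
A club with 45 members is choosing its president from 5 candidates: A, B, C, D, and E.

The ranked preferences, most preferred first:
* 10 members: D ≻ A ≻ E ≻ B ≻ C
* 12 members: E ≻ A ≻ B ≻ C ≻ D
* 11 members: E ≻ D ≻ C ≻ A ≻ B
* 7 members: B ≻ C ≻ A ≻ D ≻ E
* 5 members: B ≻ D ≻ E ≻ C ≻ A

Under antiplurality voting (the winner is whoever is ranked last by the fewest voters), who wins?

A

Last-place votes: A 5, B 11, C 10, D 12, E 7.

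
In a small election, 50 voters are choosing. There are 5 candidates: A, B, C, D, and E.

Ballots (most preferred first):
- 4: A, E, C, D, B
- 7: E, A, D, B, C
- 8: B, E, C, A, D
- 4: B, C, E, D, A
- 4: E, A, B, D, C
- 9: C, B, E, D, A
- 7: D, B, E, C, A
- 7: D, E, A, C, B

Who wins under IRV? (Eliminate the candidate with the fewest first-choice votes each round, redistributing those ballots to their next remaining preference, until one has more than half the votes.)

B

Round 1: A 4, B 12, C 9, D 14, E 11. A eliminated.
Round 2: B 12, C 9, D 14, E 15. C eliminated.
Round 3: B 21, D 14, E 15. D eliminated.
Round 4: B 28, E 22. B has a majority (≥26).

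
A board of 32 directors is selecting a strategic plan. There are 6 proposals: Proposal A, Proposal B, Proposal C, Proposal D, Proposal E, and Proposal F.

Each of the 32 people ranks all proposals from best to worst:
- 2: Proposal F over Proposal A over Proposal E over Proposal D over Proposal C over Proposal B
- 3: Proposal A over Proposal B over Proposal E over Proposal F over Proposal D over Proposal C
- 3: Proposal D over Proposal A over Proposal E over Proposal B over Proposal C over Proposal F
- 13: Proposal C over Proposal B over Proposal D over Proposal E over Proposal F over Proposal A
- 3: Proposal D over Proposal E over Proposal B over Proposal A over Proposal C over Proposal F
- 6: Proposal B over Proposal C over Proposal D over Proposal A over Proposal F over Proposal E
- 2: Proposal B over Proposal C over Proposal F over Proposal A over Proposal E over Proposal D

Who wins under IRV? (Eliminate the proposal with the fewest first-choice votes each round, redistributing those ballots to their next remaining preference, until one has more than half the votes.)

Proposal B

Round 1: Proposal A 3, Proposal B 8, Proposal C 13, Proposal D 6, Proposal E 0, Proposal F 2. Proposal E eliminated.
Round 2: Proposal A 3, Proposal B 8, Proposal C 13, Proposal D 6, Proposal F 2. Proposal F eliminated.
Round 3: Proposal A 5, Proposal B 8, Proposal C 13, Proposal D 6. Proposal A eliminated.
Round 4: Proposal B 11, Proposal C 13, Proposal D 8. Proposal D eliminated.
Round 5: Proposal B 17, Proposal C 15. Proposal B has a majority (≥17).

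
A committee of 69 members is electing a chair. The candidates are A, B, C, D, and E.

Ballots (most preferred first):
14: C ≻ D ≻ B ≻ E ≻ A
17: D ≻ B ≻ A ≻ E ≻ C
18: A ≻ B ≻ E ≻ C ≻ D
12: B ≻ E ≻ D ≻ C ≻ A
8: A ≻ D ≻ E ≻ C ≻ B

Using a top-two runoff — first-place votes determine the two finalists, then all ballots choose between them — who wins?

D

Round 1 first-place votes: A 26, B 12, C 14, D 17, E 0. A and D advance.
Runoff: A is ranked above D on 26 ballots, D above A on 43.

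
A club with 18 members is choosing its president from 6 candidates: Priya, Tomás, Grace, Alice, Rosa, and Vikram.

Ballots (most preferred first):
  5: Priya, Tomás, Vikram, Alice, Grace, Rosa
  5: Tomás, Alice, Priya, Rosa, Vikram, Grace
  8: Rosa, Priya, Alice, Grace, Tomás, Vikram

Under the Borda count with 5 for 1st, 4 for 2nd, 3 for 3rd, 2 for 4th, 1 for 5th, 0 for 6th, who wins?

Priya: 5×5 + 5×3 + 8×4 = 72
Tomás: 5×4 + 5×5 + 8×1 = 53
Grace: 5×1 + 5×0 + 8×2 = 21
Alice: 5×2 + 5×4 + 8×3 = 54
Rosa: 5×0 + 5×2 + 8×5 = 50
Vikram: 5×3 + 5×1 + 8×0 = 20

Priya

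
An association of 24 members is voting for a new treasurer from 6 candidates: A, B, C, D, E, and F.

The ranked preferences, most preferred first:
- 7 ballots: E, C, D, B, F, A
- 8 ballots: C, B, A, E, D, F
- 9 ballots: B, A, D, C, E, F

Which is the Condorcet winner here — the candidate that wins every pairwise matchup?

C

C vs A: 15–9
C vs B: 15–9
C vs D: 15–9
C vs E: 17–7
C vs F: 24–0
C beats every other candidate.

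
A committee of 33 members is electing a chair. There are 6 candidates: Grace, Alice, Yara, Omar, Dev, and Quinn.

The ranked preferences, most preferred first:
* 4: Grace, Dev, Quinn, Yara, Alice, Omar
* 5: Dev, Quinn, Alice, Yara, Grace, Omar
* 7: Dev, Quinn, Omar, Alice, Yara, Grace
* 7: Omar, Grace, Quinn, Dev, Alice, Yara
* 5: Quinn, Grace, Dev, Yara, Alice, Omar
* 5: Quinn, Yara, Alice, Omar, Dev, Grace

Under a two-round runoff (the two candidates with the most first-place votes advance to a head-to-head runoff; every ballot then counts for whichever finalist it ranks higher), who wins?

Round 1 first-place votes: Grace 4, Alice 0, Yara 0, Omar 7, Dev 12, Quinn 10. Dev and Quinn advance.
Runoff: Dev is ranked above Quinn on 16 ballots, Quinn above Dev on 17.

Quinn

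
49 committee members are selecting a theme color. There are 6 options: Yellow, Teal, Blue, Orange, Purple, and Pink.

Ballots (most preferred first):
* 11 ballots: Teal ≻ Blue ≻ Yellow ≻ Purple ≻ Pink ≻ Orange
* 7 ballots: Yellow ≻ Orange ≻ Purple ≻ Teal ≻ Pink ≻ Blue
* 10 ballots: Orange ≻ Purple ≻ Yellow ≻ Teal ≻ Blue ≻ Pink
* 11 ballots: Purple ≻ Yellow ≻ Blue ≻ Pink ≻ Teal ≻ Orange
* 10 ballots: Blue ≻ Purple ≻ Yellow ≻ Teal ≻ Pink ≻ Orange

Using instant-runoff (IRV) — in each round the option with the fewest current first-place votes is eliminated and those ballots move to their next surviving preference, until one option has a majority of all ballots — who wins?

Purple

Round 1: Yellow 7, Teal 11, Blue 10, Orange 10, Purple 11, Pink 0. Pink eliminated.
Round 2: Yellow 7, Teal 11, Blue 10, Orange 10, Purple 11. Yellow eliminated.
Round 3: Teal 11, Blue 10, Orange 17, Purple 11. Blue eliminated.
Round 4: Teal 11, Orange 17, Purple 21. Teal eliminated.
Round 5: Orange 17, Purple 32. Purple has a majority (≥25).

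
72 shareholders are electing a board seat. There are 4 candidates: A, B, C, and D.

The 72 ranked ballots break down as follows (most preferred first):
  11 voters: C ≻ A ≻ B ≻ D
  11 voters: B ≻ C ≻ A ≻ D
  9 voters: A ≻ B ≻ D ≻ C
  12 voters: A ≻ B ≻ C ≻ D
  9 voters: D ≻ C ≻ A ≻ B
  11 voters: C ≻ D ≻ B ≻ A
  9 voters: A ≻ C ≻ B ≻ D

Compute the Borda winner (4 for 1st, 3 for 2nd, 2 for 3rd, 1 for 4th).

A: 11×3 + 11×2 + 9×4 + 12×4 + 9×2 + 11×1 + 9×4 = 204
B: 11×2 + 11×4 + 9×3 + 12×3 + 9×1 + 11×2 + 9×2 = 178
C: 11×4 + 11×3 + 9×1 + 12×2 + 9×3 + 11×4 + 9×3 = 208
D: 11×1 + 11×1 + 9×2 + 12×1 + 9×4 + 11×3 + 9×1 = 130

C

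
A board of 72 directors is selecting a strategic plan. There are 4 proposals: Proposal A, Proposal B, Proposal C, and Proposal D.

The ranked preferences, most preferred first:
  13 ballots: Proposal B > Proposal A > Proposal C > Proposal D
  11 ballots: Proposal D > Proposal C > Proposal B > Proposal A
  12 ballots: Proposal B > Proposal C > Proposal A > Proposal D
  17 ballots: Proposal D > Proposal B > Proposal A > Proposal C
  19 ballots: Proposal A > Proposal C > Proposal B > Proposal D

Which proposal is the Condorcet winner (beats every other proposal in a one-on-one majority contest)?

Proposal B

Proposal B vs Proposal A: 53–19
Proposal B vs Proposal C: 42–30
Proposal B vs Proposal D: 44–28
Proposal B beats every other proposal.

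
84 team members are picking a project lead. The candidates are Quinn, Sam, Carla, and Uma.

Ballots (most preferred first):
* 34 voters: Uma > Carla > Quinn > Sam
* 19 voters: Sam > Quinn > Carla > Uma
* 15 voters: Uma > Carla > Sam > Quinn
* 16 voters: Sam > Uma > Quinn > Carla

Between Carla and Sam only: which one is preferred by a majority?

Carla is ranked above Sam on 49 ballots; Sam above Carla on 35.

Carla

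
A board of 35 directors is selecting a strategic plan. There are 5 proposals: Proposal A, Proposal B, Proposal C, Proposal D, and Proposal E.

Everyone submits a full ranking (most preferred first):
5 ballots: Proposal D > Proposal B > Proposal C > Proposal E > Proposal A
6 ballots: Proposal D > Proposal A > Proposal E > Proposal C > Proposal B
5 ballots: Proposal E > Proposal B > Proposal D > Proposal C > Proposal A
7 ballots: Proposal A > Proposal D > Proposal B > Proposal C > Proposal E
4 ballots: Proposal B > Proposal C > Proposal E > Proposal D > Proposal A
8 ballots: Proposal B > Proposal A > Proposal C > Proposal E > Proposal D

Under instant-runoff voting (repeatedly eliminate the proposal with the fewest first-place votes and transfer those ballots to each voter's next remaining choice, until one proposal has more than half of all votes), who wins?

Proposal D

Round 1: Proposal A 7, Proposal B 12, Proposal C 0, Proposal D 11, Proposal E 5. Proposal C eliminated.
Round 2: Proposal A 7, Proposal B 12, Proposal D 11, Proposal E 5. Proposal E eliminated.
Round 3: Proposal A 7, Proposal B 17, Proposal D 11. Proposal A eliminated.
Round 4: Proposal B 17, Proposal D 18. Proposal D has a majority (≥18).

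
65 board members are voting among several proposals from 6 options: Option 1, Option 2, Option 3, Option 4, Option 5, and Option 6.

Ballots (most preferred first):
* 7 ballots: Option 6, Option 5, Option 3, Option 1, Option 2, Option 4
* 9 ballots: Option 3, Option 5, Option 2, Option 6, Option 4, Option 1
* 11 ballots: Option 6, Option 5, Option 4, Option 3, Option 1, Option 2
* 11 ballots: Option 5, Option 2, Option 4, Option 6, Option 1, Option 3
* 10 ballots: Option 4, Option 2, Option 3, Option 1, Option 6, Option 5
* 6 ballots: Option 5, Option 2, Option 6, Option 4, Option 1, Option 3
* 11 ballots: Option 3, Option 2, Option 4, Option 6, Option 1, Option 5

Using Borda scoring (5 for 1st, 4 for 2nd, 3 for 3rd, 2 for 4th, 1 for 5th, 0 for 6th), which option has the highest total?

Option 1: 7×2 + 9×0 + 11×1 + 11×1 + 10×2 + 6×1 + 11×1 = 73
Option 2: 7×1 + 9×3 + 11×0 + 11×4 + 10×4 + 6×4 + 11×4 = 186
Option 3: 7×3 + 9×5 + 11×2 + 11×0 + 10×3 + 6×0 + 11×5 = 173
Option 4: 7×0 + 9×1 + 11×3 + 11×3 + 10×5 + 6×2 + 11×3 = 170
Option 5: 7×4 + 9×4 + 11×4 + 11×5 + 10×0 + 6×5 + 11×0 = 193
Option 6: 7×5 + 9×2 + 11×5 + 11×2 + 10×1 + 6×3 + 11×2 = 180

Option 5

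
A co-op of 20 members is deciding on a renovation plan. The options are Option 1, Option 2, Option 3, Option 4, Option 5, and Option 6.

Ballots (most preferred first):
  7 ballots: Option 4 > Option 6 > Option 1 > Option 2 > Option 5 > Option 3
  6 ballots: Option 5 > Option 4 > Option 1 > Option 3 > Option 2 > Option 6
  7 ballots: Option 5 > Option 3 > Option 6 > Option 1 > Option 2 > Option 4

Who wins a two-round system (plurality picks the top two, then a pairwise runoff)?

Option 5

Round 1 first-place votes: Option 1 0, Option 2 0, Option 3 0, Option 4 7, Option 5 13, Option 6 0. Option 5 and Option 4 advance.
Runoff: Option 5 is ranked above Option 4 on 13 ballots, Option 4 above Option 5 on 7.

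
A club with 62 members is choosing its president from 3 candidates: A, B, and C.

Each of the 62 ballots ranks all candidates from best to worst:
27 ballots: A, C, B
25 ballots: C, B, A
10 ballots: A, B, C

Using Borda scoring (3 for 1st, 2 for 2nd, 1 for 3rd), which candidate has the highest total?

C

A: 27×3 + 25×1 + 10×3 = 136
B: 27×1 + 25×2 + 10×2 = 97
C: 27×2 + 25×3 + 10×1 = 139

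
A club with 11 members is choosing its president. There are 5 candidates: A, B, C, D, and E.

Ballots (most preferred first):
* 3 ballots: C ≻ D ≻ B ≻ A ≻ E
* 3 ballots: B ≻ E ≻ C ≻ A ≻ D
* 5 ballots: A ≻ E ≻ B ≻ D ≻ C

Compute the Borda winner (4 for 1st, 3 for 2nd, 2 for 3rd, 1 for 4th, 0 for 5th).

A: 3×1 + 3×1 + 5×4 = 26
B: 3×2 + 3×4 + 5×2 = 28
C: 3×4 + 3×2 + 5×0 = 18
D: 3×3 + 3×0 + 5×1 = 14
E: 3×0 + 3×3 + 5×3 = 24

B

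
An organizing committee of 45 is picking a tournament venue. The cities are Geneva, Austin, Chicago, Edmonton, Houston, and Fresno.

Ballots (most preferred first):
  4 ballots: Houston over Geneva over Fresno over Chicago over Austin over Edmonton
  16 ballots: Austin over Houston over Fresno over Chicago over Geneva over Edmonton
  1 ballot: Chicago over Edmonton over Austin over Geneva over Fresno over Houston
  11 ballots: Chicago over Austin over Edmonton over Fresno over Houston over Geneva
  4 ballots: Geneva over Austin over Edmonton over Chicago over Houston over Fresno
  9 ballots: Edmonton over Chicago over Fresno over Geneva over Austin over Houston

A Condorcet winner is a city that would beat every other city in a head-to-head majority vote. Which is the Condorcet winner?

Chicago vs Geneva: 37–8
Chicago vs Austin: 25–20
Chicago vs Edmonton: 32–13
Chicago vs Houston: 25–20
Chicago vs Fresno: 25–20
Chicago beats every other city.

Chicago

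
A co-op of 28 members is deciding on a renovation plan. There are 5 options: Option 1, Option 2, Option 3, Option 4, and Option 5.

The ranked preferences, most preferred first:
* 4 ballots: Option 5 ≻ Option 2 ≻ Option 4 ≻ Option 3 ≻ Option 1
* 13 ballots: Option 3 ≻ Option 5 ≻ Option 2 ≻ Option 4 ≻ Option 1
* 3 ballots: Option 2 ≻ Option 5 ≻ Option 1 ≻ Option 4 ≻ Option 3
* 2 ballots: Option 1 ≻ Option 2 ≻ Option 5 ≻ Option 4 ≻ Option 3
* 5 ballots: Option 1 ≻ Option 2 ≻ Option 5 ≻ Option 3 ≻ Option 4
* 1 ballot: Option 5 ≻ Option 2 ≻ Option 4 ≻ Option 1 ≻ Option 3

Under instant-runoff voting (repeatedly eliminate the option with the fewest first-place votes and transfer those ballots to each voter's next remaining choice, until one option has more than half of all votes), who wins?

Round 1: Option 1 7, Option 2 3, Option 3 13, Option 4 0, Option 5 5. Option 4 eliminated.
Round 2: Option 1 7, Option 2 3, Option 3 13, Option 5 5. Option 2 eliminated.
Round 3: Option 1 7, Option 3 13, Option 5 8. Option 1 eliminated.
Round 4: Option 3 13, Option 5 15. Option 5 has a majority (≥15).

Option 5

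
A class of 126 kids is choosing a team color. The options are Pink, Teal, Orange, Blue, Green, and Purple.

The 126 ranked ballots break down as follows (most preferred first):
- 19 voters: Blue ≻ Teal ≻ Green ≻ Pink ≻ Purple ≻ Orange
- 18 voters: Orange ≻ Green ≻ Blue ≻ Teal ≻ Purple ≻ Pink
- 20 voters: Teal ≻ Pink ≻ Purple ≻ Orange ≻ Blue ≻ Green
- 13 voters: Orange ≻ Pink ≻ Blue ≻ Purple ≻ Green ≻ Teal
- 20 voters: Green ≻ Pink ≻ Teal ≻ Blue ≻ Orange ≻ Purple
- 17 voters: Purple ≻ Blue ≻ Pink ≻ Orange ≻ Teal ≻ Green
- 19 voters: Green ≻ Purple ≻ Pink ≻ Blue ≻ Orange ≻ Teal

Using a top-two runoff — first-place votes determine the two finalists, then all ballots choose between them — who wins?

Orange

Round 1 first-place votes: Pink 0, Teal 20, Orange 31, Blue 19, Green 39, Purple 17. Green and Orange advance.
Runoff: Green is ranked above Orange on 58 ballots, Orange above Green on 68.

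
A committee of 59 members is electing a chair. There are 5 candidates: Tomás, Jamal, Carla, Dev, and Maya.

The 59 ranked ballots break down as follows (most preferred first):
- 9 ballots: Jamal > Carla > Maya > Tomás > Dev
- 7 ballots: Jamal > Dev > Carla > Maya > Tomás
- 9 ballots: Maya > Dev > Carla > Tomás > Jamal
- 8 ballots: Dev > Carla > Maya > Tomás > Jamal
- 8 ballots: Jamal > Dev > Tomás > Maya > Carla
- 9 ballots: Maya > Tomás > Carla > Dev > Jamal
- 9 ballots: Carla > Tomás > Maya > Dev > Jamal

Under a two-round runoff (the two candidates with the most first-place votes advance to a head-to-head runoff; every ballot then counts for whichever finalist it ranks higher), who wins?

Round 1 first-place votes: Tomás 0, Jamal 24, Carla 9, Dev 8, Maya 18. Jamal and Maya advance.
Runoff: Jamal is ranked above Maya on 24 ballots, Maya above Jamal on 35.

Maya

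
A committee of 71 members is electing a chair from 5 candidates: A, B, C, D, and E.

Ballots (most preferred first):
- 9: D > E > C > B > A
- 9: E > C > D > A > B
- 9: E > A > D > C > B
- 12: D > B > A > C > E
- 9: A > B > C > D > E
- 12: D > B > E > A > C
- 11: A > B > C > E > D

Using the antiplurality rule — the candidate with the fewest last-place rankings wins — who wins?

A

Last-place votes: A 9, B 18, C 12, D 11, E 21.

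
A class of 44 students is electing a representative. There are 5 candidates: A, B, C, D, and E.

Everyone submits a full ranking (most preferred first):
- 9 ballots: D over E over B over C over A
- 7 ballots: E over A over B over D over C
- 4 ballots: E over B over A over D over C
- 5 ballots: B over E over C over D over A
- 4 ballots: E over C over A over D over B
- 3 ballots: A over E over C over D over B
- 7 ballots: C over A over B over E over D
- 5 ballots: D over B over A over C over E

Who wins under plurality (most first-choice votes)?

First-place votes: A 3, B 5, C 7, D 14, E 15.

E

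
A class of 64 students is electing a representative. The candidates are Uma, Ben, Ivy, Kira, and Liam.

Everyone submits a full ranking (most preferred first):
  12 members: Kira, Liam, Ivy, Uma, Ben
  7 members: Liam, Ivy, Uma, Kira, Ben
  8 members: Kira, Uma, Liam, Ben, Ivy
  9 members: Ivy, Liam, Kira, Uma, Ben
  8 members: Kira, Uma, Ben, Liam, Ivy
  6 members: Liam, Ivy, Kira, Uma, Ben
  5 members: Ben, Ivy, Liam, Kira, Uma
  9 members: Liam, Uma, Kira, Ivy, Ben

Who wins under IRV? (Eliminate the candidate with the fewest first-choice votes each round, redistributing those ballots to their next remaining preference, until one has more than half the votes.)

Round 1: Uma 0, Ben 5, Ivy 9, Kira 28, Liam 22. Uma eliminated.
Round 2: Ben 5, Ivy 9, Kira 28, Liam 22. Ben eliminated.
Round 3: Ivy 14, Kira 28, Liam 22. Ivy eliminated.
Round 4: Kira 28, Liam 36. Liam has a majority (≥33).

Liam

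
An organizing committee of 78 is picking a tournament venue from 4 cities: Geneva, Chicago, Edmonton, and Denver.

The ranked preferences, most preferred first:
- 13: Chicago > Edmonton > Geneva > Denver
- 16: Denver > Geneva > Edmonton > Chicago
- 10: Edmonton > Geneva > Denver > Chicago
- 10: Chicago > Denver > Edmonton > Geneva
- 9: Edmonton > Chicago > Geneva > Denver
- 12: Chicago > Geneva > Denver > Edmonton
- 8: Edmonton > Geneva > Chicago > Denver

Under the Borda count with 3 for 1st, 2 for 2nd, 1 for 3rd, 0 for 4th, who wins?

Geneva: 13×1 + 16×2 + 10×2 + 10×0 + 9×1 + 12×2 + 8×2 = 114
Chicago: 13×3 + 16×0 + 10×0 + 10×3 + 9×2 + 12×3 + 8×1 = 131
Edmonton: 13×2 + 16×1 + 10×3 + 10×1 + 9×3 + 12×0 + 8×3 = 133
Denver: 13×0 + 16×3 + 10×1 + 10×2 + 9×0 + 12×1 + 8×0 = 90

Edmonton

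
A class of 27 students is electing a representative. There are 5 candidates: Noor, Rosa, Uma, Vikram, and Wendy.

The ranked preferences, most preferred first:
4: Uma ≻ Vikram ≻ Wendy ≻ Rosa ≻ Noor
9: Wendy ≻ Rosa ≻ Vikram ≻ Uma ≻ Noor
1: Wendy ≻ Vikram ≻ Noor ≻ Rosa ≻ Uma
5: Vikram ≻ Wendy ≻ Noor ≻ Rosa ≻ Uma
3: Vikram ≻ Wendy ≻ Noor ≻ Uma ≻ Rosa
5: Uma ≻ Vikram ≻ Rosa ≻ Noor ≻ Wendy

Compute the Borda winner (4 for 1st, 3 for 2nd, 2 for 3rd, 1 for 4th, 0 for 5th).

Noor: 4×0 + 9×0 + 1×2 + 5×2 + 3×2 + 5×1 = 23
Rosa: 4×1 + 9×3 + 1×1 + 5×1 + 3×0 + 5×2 = 47
Uma: 4×4 + 9×1 + 1×0 + 5×0 + 3×1 + 5×4 = 48
Vikram: 4×3 + 9×2 + 1×3 + 5×4 + 3×4 + 5×3 = 80
Wendy: 4×2 + 9×4 + 1×4 + 5×3 + 3×3 + 5×0 = 72

Vikram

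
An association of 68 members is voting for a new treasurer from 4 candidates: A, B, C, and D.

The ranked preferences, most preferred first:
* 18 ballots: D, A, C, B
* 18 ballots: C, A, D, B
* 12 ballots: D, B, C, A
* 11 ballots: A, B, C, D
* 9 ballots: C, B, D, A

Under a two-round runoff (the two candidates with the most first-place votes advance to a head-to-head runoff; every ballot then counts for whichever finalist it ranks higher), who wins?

C

Round 1 first-place votes: A 11, B 0, C 27, D 30. D and C advance.
Runoff: D is ranked above C on 30 ballots, C above D on 38.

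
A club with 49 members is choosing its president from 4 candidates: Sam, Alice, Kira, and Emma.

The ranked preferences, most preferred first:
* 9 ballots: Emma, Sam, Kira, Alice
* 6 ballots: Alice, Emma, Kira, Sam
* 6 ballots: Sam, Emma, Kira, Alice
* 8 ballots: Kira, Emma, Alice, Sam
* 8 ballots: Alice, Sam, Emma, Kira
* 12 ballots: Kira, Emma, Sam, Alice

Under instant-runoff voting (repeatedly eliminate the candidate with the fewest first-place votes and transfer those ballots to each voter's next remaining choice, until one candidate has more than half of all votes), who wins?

Emma

Round 1: Sam 6, Alice 14, Kira 20, Emma 9. Sam eliminated.
Round 2: Alice 14, Kira 20, Emma 15. Alice eliminated.
Round 3: Kira 20, Emma 29. Emma has a majority (≥25).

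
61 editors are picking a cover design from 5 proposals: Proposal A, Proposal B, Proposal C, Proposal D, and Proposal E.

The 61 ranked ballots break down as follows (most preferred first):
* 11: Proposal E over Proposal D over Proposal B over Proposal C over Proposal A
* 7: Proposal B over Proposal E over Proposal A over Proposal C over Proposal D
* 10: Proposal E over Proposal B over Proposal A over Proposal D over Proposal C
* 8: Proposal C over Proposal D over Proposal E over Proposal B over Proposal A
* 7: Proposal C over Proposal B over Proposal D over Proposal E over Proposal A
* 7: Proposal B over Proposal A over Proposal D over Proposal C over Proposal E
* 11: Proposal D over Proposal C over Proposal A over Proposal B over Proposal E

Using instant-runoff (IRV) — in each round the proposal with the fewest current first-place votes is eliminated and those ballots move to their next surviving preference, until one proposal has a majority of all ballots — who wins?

Proposal C

Round 1: Proposal A 0, Proposal B 14, Proposal C 15, Proposal D 11, Proposal E 21. Proposal A eliminated.
Round 2: Proposal B 14, Proposal C 15, Proposal D 11, Proposal E 21. Proposal D eliminated.
Round 3: Proposal B 14, Proposal C 26, Proposal E 21. Proposal B eliminated.
Round 4: Proposal C 33, Proposal E 28. Proposal C has a majority (≥31).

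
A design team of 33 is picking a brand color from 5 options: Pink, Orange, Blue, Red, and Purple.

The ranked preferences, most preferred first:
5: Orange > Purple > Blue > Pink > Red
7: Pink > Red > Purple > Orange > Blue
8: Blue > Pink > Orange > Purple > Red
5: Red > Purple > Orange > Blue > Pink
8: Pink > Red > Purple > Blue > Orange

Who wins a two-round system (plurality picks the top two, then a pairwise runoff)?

Round 1 first-place votes: Pink 15, Orange 5, Blue 8, Red 5, Purple 0. Pink and Blue advance.
Runoff: Pink is ranked above Blue on 15 ballots, Blue above Pink on 18.

Blue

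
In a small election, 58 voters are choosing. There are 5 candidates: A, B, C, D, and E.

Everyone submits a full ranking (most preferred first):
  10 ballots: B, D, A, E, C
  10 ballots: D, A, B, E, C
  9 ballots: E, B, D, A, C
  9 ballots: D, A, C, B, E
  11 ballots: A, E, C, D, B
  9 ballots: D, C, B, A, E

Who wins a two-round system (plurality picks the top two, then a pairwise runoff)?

D

Round 1 first-place votes: A 11, B 10, C 0, D 28, E 9. D and A advance.
Runoff: D is ranked above A on 47 ballots, A above D on 11.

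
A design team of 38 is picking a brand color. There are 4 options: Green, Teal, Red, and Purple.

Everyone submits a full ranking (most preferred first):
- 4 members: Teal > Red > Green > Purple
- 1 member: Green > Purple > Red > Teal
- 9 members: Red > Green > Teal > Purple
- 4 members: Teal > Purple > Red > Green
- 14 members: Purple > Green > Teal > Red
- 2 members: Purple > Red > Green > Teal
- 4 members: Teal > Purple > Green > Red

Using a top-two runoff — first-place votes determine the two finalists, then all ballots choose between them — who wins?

Teal

Round 1 first-place votes: Green 1, Teal 12, Red 9, Purple 16. Purple and Teal advance.
Runoff: Purple is ranked above Teal on 17 ballots, Teal above Purple on 21.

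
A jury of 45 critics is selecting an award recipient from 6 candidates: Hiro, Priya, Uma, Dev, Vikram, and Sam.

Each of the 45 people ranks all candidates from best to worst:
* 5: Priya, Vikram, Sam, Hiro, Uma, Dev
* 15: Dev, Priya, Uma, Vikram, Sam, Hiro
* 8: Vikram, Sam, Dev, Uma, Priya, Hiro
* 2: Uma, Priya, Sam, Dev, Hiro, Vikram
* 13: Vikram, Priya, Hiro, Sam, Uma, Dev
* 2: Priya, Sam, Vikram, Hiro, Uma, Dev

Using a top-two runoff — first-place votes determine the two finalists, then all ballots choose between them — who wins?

Round 1 first-place votes: Hiro 0, Priya 7, Uma 2, Dev 15, Vikram 21, Sam 0. Vikram and Dev advance.
Runoff: Vikram is ranked above Dev on 28 ballots, Dev above Vikram on 17.

Vikram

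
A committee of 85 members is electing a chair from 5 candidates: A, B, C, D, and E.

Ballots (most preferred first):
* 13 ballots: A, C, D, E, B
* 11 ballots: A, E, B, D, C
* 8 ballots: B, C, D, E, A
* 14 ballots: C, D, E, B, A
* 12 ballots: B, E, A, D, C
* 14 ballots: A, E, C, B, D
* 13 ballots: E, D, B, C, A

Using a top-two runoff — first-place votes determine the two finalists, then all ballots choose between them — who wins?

Round 1 first-place votes: A 38, B 20, C 14, D 0, E 13. A and B advance.
Runoff: A is ranked above B on 38 ballots, B above A on 47.

B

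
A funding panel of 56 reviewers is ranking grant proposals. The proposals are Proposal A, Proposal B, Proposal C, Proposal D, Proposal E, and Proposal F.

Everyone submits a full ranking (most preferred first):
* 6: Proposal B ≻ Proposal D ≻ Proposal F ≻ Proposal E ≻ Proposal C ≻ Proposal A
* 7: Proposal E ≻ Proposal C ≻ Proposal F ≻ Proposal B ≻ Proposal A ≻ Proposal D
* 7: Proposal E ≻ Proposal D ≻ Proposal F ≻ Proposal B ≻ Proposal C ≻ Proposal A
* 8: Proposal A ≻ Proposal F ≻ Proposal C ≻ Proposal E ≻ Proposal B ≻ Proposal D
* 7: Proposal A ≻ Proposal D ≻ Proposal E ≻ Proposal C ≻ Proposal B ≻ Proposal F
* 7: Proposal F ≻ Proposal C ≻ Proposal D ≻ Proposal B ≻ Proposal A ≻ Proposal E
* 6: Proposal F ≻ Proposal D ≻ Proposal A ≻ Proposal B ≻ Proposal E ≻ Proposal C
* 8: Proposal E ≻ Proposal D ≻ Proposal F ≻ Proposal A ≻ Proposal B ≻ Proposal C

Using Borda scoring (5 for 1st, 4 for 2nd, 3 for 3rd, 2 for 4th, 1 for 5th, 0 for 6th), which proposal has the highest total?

Proposal F

Proposal A: 6×0 + 7×1 + 7×0 + 8×5 + 7×5 + 7×1 + 6×3 + 8×2 = 123
Proposal B: 6×5 + 7×2 + 7×2 + 8×1 + 7×1 + 7×2 + 6×2 + 8×1 = 107
Proposal C: 6×1 + 7×4 + 7×1 + 8×3 + 7×2 + 7×4 + 6×0 + 8×0 = 107
Proposal D: 6×4 + 7×0 + 7×4 + 8×0 + 7×4 + 7×3 + 6×4 + 8×4 = 157
Proposal E: 6×2 + 7×5 + 7×5 + 8×2 + 7×3 + 7×0 + 6×1 + 8×5 = 165
Proposal F: 6×3 + 7×3 + 7×3 + 8×4 + 7×0 + 7×5 + 6×5 + 8×3 = 181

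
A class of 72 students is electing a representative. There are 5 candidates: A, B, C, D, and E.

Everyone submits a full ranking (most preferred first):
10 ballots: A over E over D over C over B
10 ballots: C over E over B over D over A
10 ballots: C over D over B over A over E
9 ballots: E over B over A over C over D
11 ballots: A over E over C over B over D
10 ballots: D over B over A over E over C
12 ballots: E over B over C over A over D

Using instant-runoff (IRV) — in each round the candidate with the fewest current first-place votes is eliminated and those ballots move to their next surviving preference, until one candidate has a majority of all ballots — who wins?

Round 1: A 21, B 0, C 20, D 10, E 21. B eliminated.
Round 2: A 21, C 20, D 10, E 21. D eliminated.
Round 3: A 31, C 20, E 21. C eliminated.
Round 4: A 41, E 31. A has a majority (≥37).

A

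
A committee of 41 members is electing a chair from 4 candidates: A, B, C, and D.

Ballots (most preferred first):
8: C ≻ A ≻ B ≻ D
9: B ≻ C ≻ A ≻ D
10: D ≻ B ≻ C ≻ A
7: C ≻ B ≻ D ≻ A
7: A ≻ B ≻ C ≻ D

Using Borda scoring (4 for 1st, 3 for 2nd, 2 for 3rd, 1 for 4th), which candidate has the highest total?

A: 8×3 + 9×2 + 10×1 + 7×1 + 7×4 = 87
B: 8×2 + 9×4 + 10×3 + 7×3 + 7×3 = 124
C: 8×4 + 9×3 + 10×2 + 7×4 + 7×2 = 121
D: 8×1 + 9×1 + 10×4 + 7×2 + 7×1 = 78

B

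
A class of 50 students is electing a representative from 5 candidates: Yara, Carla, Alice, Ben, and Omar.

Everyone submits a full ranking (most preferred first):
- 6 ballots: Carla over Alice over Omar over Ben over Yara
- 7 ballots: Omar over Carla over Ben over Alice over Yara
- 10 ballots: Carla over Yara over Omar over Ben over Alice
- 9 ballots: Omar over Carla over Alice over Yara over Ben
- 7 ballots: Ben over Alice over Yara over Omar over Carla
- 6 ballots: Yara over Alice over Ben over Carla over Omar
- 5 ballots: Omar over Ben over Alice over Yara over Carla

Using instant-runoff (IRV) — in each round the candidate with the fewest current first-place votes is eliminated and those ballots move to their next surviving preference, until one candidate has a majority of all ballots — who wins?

Round 1: Yara 6, Carla 16, Alice 0, Ben 7, Omar 21. Alice eliminated.
Round 2: Yara 6, Carla 16, Ben 7, Omar 21. Yara eliminated.
Round 3: Carla 16, Ben 13, Omar 21. Ben eliminated.
Round 4: Carla 22, Omar 28. Omar has a majority (≥26).

Omar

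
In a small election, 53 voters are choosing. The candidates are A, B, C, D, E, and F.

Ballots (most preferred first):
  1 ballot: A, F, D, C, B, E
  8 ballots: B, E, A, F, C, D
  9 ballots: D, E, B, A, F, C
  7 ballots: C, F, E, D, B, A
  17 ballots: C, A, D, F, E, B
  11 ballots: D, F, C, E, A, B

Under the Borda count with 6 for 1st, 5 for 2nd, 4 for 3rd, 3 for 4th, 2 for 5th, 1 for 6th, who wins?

A: 1×6 + 8×4 + 9×3 + 7×1 + 17×5 + 11×2 = 179
B: 1×2 + 8×6 + 9×4 + 7×2 + 17×1 + 11×1 = 128
C: 1×3 + 8×2 + 9×1 + 7×6 + 17×6 + 11×4 = 216
D: 1×4 + 8×1 + 9×6 + 7×3 + 17×4 + 11×6 = 221
E: 1×1 + 8×5 + 9×5 + 7×4 + 17×2 + 11×3 = 181
F: 1×5 + 8×3 + 9×2 + 7×5 + 17×3 + 11×5 = 188

D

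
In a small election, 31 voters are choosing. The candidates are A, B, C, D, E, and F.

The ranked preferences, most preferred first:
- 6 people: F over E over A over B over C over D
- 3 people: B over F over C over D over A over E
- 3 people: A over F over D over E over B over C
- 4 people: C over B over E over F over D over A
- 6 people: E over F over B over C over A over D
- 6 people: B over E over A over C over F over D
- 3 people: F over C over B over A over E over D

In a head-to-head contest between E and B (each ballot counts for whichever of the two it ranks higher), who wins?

B

E is ranked above B on 15 ballots; B above E on 16.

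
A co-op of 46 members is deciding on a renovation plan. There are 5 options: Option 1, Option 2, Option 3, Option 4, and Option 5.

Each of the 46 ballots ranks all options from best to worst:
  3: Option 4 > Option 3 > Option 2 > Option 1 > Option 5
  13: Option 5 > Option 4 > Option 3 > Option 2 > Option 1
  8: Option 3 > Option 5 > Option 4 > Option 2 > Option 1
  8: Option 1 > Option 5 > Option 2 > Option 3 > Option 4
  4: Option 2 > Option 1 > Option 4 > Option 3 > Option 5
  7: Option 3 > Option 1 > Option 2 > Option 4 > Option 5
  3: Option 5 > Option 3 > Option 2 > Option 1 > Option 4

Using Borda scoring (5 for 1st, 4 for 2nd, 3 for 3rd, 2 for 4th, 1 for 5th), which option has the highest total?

Option 1: 3×2 + 13×1 + 8×1 + 8×5 + 4×4 + 7×4 + 3×2 = 117
Option 2: 3×3 + 13×2 + 8×2 + 8×3 + 4×5 + 7×3 + 3×3 = 125
Option 3: 3×4 + 13×3 + 8×5 + 8×2 + 4×2 + 7×5 + 3×4 = 162
Option 4: 3×5 + 13×4 + 8×3 + 8×1 + 4×3 + 7×2 + 3×1 = 128
Option 5: 3×1 + 13×5 + 8×4 + 8×4 + 4×1 + 7×1 + 3×5 = 158

Option 3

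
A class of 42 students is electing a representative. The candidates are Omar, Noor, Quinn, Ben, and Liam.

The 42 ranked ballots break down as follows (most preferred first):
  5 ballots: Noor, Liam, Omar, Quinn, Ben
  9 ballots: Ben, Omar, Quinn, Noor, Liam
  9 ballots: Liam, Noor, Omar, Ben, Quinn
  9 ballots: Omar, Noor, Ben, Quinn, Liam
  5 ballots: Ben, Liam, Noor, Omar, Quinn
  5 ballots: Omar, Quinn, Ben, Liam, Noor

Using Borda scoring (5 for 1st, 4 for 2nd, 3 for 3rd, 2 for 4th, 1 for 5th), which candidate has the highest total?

Omar

Omar: 5×3 + 9×4 + 9×3 + 9×5 + 5×2 + 5×5 = 158
Noor: 5×5 + 9×2 + 9×4 + 9×4 + 5×3 + 5×1 = 135
Quinn: 5×2 + 9×3 + 9×1 + 9×2 + 5×1 + 5×4 = 89
Ben: 5×1 + 9×5 + 9×2 + 9×3 + 5×5 + 5×3 = 135
Liam: 5×4 + 9×1 + 9×5 + 9×1 + 5×4 + 5×2 = 113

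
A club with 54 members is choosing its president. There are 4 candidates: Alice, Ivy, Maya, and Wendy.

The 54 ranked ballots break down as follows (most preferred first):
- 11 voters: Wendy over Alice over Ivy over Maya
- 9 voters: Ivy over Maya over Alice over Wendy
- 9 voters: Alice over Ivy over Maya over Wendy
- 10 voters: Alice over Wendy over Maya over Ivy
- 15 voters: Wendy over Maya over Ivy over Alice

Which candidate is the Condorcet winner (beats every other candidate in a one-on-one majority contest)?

Alice vs Ivy: 30–24
Alice vs Maya: 30–24
Alice vs Wendy: 28–26
Alice beats every other candidate.

Alice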